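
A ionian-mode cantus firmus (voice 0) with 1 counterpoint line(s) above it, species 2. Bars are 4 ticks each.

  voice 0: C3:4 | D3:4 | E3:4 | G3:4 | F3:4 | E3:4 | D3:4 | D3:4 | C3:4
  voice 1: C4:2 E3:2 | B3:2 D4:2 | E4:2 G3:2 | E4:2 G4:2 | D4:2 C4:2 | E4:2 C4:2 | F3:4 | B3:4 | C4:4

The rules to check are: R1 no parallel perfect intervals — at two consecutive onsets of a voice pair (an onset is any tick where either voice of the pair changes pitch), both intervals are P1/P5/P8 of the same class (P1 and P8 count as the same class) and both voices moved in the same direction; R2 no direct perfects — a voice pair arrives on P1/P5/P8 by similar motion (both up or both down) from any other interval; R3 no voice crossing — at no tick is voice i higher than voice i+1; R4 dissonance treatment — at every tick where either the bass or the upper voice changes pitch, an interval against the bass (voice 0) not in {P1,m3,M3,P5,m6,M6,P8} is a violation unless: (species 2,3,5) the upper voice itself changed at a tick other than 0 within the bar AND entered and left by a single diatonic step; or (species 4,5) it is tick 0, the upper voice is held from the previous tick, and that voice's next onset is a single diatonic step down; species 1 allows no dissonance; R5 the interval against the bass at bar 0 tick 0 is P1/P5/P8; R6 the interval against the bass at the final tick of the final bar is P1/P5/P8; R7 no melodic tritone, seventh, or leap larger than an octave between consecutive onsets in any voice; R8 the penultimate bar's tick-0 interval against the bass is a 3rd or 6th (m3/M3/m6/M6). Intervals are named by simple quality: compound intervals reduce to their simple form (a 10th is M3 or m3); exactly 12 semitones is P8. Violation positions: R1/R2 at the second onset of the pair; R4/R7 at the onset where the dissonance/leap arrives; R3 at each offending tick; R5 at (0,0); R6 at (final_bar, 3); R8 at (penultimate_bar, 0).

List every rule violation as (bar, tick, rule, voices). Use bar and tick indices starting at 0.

bar 0: v0=C3 v1=C4 downbeat P8
bar 1: v0=D3 v1=B3 downbeat M6
bar 2: v0=E3 v1=E4 downbeat P8
bar 3: v0=G3 v1=E4 downbeat M6
bar 4: v0=F3 v1=D4 downbeat M6
bar 5: v0=E3 v1=E4 downbeat P8
bar 6: v0=D3 v1=F3 downbeat m3
bar 7: v0=D3 v1=B3 downbeat M6
bar 8: v0=C3 v1=C4 downbeat P8
  -> R1 @ bar 2 tick 0 v(0, 1): D3/D4 P8 -> E3/E4 P8 similar
  -> R7 @ bar 7 tick 0 v(1,): F3->B3 leap 6st

(2, 0, R1, (0, 1))
(7, 0, R7, (1,))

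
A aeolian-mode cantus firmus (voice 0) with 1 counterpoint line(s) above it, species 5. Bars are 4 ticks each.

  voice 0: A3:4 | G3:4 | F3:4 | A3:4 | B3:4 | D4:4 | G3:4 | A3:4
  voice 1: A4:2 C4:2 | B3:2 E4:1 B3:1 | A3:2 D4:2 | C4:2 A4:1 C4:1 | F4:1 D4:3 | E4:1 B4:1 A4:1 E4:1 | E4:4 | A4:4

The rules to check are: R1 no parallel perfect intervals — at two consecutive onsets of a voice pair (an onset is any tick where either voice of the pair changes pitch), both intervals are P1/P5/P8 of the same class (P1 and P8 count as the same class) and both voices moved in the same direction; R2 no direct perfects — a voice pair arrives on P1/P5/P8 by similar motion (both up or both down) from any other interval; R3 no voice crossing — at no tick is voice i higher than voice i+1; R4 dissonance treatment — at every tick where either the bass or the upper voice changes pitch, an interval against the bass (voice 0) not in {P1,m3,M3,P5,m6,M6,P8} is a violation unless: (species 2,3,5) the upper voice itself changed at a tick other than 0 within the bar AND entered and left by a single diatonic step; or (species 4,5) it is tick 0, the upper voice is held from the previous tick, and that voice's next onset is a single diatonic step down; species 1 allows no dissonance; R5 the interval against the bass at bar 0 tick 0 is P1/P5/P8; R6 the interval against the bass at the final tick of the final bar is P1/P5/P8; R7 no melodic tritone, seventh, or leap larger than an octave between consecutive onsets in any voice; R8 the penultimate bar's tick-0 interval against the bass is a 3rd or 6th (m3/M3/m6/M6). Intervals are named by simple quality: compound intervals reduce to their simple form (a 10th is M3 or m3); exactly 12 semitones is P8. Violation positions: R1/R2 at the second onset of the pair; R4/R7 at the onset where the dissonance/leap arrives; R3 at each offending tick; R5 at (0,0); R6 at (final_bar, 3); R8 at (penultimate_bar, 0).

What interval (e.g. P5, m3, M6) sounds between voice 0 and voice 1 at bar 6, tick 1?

M6

voice 0=G3 voice 1=E4 -> M6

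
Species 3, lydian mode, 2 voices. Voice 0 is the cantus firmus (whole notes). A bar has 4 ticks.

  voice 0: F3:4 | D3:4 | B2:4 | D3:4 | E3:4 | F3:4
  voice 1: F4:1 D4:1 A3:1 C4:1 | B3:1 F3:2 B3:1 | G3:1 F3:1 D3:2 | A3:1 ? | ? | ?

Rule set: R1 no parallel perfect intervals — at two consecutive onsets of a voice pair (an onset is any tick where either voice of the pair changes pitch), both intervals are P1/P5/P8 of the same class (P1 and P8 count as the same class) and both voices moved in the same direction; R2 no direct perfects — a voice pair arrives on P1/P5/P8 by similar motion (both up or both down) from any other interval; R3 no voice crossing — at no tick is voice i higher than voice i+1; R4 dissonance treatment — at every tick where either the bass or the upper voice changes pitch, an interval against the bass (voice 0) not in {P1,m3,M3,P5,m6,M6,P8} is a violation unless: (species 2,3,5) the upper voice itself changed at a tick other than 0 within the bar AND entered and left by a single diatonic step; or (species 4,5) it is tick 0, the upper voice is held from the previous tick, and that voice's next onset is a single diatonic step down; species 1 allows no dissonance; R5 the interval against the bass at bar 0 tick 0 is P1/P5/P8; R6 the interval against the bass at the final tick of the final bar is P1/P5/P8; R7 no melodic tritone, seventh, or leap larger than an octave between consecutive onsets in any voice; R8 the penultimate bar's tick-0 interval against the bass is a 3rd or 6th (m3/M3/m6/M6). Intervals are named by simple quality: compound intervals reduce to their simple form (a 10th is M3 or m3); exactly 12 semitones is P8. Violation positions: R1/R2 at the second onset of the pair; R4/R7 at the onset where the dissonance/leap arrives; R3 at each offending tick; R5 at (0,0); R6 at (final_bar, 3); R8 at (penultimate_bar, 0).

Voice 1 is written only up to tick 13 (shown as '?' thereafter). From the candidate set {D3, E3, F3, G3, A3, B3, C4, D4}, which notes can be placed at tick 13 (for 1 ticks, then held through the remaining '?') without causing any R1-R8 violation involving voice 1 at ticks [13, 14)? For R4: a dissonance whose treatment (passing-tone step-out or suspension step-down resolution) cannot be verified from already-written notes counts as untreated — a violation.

{A3, B3, D3, D4, F3}

D3: legal
E3: violates R4
F3: legal
G3: violates R4
A3: legal
B3: legal
C4: violates R4
D4: legal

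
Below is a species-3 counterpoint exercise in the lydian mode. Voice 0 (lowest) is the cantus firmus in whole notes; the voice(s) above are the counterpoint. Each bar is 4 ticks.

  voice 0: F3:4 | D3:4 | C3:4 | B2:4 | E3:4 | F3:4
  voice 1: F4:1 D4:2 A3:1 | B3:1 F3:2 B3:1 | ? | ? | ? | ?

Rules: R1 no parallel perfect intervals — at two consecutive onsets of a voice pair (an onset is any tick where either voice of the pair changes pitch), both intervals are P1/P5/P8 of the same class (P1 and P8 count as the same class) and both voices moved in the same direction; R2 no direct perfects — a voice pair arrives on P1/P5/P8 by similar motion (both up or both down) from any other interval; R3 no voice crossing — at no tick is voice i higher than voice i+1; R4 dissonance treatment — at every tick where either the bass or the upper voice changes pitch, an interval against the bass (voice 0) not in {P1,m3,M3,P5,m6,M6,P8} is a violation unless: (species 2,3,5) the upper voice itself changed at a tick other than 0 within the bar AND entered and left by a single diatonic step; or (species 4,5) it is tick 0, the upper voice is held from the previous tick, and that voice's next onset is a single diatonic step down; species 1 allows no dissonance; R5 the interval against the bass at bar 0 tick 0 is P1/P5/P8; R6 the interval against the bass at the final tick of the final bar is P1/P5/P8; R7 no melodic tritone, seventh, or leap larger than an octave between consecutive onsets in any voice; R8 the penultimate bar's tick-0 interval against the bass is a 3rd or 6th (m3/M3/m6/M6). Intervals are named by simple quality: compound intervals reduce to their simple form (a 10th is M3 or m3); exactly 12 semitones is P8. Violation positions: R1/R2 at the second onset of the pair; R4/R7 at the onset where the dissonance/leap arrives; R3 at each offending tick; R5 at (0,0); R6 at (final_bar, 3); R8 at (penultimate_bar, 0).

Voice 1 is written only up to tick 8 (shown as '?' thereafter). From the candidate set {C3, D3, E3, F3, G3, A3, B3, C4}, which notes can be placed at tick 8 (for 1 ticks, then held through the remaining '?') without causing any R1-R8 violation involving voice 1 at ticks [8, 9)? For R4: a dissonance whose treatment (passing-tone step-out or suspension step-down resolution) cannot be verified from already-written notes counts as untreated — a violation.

C3: violates R2,R7
D3: violates R4
E3: legal
F3: violates R4,R7
G3: violates R2
A3: legal
B3: violates R4
C4: legal

{A3, C4, E3}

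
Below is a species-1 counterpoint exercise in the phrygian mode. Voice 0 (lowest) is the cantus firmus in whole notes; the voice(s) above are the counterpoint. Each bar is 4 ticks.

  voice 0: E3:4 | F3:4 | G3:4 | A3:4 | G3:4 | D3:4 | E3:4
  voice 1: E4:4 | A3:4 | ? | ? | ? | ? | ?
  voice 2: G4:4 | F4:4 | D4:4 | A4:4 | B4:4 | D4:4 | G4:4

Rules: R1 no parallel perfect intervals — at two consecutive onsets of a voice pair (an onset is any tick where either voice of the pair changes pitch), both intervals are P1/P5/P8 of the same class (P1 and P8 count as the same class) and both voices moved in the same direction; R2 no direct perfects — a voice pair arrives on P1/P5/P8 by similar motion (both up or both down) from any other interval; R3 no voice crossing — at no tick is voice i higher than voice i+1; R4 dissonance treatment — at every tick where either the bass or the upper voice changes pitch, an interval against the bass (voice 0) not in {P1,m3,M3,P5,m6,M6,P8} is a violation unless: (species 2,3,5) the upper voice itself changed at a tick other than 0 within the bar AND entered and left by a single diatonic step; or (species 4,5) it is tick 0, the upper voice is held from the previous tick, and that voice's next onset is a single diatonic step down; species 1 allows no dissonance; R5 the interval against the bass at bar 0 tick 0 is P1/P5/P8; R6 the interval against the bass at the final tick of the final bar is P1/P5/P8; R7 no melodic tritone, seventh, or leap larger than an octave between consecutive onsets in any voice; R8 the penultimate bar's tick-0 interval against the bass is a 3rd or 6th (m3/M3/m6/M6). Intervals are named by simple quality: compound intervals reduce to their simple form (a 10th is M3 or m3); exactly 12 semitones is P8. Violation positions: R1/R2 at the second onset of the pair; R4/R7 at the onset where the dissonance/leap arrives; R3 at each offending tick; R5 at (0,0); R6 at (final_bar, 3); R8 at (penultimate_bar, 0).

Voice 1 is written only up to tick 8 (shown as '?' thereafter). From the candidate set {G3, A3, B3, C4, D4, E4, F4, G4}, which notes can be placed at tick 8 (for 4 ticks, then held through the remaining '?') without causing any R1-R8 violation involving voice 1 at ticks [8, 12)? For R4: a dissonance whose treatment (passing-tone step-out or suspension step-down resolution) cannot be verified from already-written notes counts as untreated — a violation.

G3: violates R2
A3: violates R4
B3: legal
C4: violates R4
D4: violates R2
E4: violates R3
F4: violates R3,R4
G4: violates R2,R3,R7

{B3}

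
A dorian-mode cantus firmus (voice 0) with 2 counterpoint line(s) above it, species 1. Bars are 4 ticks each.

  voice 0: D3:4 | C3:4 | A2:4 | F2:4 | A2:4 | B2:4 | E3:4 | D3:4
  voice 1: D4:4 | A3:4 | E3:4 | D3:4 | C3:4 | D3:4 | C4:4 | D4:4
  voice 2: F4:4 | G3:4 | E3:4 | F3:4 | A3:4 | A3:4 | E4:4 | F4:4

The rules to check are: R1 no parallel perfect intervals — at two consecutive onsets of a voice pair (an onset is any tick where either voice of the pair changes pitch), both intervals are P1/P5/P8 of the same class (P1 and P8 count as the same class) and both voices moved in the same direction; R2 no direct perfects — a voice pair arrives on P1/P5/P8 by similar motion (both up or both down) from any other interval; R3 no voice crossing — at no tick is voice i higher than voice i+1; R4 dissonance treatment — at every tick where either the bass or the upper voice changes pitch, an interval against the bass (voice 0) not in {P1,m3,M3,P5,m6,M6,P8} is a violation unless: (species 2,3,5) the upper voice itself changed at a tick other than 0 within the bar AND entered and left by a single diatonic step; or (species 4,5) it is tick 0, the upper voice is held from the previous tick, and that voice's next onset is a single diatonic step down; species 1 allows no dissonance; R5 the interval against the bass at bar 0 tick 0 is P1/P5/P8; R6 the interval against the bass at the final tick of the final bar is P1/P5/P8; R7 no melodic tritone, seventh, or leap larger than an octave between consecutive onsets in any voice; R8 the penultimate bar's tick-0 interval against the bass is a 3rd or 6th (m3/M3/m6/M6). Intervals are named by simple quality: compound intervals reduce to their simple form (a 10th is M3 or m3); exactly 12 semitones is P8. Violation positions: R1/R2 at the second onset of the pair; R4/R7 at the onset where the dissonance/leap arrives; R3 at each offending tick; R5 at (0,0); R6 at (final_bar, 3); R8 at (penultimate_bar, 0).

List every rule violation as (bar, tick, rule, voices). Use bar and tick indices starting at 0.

bar 0: v0=D3 v1=D4 v2=F4 downbeat m3
bar 1: v0=C3 v1=A3 v2=G3 downbeat P5
bar 2: v0=A2 v1=E3 v2=E3 downbeat P5
bar 3: v0=F2 v1=D3 v2=F3 downbeat P8
bar 4: v0=A2 v1=C3 v2=A3 downbeat P8
bar 5: v0=B2 v1=D3 v2=A3 downbeat m7
bar 6: v0=E3 v1=C4 v2=E4 downbeat P8
bar 7: v0=D3 v1=D4 v2=F4 downbeat m3
  -> R5 @ bar 0 tick 0 v(0, 2): opens on m3
  -> R2 @ bar 1 tick 0 v(0, 2): D3/F4 m3 -> C3/G3 P5 similar
  -> R3 @ bar 1 tick 0 v(1, 2): A3 above G3
  -> R7 @ bar 1 tick 0 v(2,): F4->G3 leap 10st
  -> R3 @ bar 1 tick 1 v(1, 2): A3 above G3
  -> R3 @ bar 1 tick 2 v(1, 2): A3 above G3
  -> R3 @ bar 1 tick 3 v(1, 2): A3 above G3
  -> R1 @ bar 2 tick 0 v(0, 2): C3/G3 P5 -> A2/E3 P5 similar
  -> R2 @ bar 2 tick 0 v(0, 1): C3/A3 M6 -> A2/E3 P5 similar
  -> R2 @ bar 2 tick 0 v(1, 2): A3/G3 M2 -> E3/E3 P1 similar
  -> R1 @ bar 4 tick 0 v(0, 2): F2/F3 P8 -> A2/A3 P8 similar
  -> R4 @ bar 5 tick 0 v(0, 2): B2/A3 m7 untreated
  -> R2 @ bar 6 tick 0 v(0, 2): B2/A3 m7 -> E3/E4 P8 similar
  -> R7 @ bar 6 tick 0 v(1,): D3->C4 leap 10st
  -> R8 @ bar 6 tick 0 v(0, 2): penult P8 not 3rd/6th
  -> R6 @ bar 7 tick 3 v(0, 2): closes on m3

(0, 0, R5, (0, 2))
(1, 0, R2, (0, 2))
(1, 0, R3, (1, 2))
(1, 0, R7, (2,))
(1, 1, R3, (1, 2))
(1, 2, R3, (1, 2))
(1, 3, R3, (1, 2))
(2, 0, R1, (0, 2))
(2, 0, R2, (0, 1))
(2, 0, R2, (1, 2))
(4, 0, R1, (0, 2))
(5, 0, R4, (0, 2))
(6, 0, R2, (0, 2))
(6, 0, R7, (1,))
(6, 0, R8, (0, 2))
(7, 3, R6, (0, 2))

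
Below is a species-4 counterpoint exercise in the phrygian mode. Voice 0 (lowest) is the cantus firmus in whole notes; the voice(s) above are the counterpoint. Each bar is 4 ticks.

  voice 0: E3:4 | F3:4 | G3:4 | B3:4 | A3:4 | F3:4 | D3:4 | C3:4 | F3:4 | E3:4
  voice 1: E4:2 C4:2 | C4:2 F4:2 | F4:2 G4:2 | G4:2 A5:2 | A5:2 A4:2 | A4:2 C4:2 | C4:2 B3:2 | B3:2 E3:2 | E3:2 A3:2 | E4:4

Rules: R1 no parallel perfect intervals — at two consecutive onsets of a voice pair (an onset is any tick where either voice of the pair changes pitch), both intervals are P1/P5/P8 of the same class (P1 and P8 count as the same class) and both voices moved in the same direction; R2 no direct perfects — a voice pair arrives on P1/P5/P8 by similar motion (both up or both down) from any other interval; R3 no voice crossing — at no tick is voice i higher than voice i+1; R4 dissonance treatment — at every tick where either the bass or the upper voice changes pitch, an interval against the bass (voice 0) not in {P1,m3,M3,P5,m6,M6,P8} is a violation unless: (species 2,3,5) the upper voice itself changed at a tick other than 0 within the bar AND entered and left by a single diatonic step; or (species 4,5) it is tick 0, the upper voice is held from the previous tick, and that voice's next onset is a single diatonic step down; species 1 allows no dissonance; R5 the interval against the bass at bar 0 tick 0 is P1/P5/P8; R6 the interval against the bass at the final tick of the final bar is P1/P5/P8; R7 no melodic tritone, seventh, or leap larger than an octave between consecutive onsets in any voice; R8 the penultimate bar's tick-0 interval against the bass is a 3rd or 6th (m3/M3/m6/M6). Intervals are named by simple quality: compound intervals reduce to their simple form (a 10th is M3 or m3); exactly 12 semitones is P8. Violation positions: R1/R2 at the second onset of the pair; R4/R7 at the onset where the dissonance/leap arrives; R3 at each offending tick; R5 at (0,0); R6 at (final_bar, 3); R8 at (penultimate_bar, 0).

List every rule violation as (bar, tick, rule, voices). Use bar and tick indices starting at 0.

bar 0: v0=E3 v1=E4 downbeat P8
bar 1: v0=F3 v1=C4 downbeat P5
bar 2: v0=G3 v1=F4 downbeat m7
bar 3: v0=B3 v1=G4 downbeat m6
bar 4: v0=A3 v1=A5 downbeat P1
bar 5: v0=F3 v1=A4 downbeat M3
bar 6: v0=D3 v1=C4 downbeat m7
bar 7: v0=C3 v1=B3 downbeat M7
bar 8: v0=F3 v1=E3 downbeat m2
bar 9: v0=E3 v1=E4 downbeat P8
  -> R4 @ bar 2 tick 0 v(0, 1): G3/F4 m7 untreated
  -> R4 @ bar 3 tick 2 v(0, 1): B3/A5 m7 untreated
  -> R7 @ bar 3 tick 2 v(1,): G4->A5 leap 14st
  -> R4 @ bar 7 tick 0 v(0, 1): C3/B3 M7 untreated
  -> R3 @ bar 8 tick 0 v(0, 1): F3 above E3
  -> R4 @ bar 8 tick 0 v(0, 1): F3/E3 m2 untreated
  -> R8 @ bar 8 tick 0 v(0, 1): penult m2 not 3rd/6th
  -> R3 @ bar 8 tick 1 v(0, 1): F3 above E3

(2, 0, R4, (0, 1))
(3, 2, R4, (0, 1))
(3, 2, R7, (1,))
(7, 0, R4, (0, 1))
(8, 0, R3, (0, 1))
(8, 0, R4, (0, 1))
(8, 0, R8, (0, 1))
(8, 1, R3, (0, 1))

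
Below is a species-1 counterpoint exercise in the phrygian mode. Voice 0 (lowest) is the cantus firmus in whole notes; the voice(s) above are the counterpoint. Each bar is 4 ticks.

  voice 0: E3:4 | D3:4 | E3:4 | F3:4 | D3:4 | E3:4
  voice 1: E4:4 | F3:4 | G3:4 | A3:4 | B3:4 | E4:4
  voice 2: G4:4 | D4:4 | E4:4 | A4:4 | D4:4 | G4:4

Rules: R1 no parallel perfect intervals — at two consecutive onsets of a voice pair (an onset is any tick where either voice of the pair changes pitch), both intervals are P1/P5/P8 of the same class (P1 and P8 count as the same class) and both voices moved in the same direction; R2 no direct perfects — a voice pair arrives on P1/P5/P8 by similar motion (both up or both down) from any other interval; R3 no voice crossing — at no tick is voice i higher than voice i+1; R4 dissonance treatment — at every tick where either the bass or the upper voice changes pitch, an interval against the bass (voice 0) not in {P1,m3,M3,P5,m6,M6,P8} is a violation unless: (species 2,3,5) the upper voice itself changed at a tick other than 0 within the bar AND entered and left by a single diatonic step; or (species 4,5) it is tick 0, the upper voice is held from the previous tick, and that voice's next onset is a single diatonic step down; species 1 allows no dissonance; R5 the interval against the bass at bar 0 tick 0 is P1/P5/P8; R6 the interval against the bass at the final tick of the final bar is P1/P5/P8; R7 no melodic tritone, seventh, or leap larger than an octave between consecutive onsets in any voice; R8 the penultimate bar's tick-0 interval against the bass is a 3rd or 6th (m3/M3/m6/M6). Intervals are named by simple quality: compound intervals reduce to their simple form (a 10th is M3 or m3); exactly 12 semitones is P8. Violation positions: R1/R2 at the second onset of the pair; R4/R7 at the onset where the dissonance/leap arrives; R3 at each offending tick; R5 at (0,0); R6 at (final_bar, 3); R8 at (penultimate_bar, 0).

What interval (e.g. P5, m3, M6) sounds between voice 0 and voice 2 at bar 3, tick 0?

voice 0=F3 voice 2=A4 -> M3

M3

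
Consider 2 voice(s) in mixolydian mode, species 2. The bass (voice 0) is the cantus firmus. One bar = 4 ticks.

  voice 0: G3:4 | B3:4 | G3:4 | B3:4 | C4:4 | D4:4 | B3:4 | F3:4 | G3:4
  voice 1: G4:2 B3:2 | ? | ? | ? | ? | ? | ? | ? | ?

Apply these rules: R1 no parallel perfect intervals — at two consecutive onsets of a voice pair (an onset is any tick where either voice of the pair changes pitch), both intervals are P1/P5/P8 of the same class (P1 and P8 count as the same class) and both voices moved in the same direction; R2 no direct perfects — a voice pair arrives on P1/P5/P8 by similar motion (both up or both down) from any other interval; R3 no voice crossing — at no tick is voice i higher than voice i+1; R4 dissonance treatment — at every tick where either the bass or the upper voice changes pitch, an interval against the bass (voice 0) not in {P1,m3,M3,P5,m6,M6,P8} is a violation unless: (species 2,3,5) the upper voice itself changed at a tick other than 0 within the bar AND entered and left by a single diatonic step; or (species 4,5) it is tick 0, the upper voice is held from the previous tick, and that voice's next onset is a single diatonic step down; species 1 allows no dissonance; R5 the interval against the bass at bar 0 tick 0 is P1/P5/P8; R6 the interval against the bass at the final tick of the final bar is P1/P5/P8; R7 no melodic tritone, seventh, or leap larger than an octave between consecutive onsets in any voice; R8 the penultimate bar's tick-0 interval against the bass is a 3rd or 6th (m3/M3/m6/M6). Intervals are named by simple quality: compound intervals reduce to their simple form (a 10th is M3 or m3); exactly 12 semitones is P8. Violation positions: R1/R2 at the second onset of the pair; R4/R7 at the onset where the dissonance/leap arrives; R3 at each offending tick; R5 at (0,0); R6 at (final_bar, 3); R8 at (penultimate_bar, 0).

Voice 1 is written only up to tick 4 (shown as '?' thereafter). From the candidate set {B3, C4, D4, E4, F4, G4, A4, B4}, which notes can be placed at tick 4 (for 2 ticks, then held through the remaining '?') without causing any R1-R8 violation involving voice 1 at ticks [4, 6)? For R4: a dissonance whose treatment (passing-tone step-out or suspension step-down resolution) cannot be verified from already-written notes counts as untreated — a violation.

B3: legal
C4: violates R4
D4: legal
E4: violates R4
F4: violates R4,R7
G4: legal
A4: violates R4,R7
B4: violates R2

{B3, D4, G4}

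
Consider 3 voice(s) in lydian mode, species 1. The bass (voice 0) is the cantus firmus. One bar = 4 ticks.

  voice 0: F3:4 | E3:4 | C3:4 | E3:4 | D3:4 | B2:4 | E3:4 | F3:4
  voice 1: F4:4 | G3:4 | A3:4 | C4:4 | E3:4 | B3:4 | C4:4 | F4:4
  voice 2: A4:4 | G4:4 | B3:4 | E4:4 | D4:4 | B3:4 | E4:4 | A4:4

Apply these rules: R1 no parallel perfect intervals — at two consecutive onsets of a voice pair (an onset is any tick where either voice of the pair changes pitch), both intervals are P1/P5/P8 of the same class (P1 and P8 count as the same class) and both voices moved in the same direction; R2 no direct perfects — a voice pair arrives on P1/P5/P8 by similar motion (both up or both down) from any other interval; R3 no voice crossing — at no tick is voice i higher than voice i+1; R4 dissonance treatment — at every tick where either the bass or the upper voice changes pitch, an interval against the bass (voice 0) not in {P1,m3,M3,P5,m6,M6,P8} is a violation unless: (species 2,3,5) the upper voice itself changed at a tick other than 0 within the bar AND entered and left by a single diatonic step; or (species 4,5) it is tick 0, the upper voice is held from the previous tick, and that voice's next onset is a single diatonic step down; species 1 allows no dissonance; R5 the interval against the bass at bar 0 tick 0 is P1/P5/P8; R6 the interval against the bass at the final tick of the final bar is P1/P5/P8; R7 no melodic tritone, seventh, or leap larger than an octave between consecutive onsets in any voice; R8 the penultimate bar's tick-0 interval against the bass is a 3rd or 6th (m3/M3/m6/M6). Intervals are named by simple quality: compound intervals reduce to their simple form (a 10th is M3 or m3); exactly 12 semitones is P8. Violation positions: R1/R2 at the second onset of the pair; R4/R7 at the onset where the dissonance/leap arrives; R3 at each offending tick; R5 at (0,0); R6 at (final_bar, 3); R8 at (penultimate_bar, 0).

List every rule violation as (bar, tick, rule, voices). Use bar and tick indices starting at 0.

bar 0: v0=F3 v1=F4 v2=A4 downbeat M3
bar 1: v0=E3 v1=G3 v2=G4 downbeat m3
bar 2: v0=C3 v1=A3 v2=B3 downbeat M7
bar 3: v0=E3 v1=C4 v2=E4 downbeat P8
bar 4: v0=D3 v1=E3 v2=D4 downbeat P8
bar 5: v0=B2 v1=B3 v2=B3 downbeat P8
bar 6: v0=E3 v1=C4 v2=E4 downbeat P8
bar 7: v0=F3 v1=F4 v2=A4 downbeat M3
  -> R5 @ bar 0 tick 0 v(0, 2): opens on M3
  -> R2 @ bar 1 tick 0 v(1, 2): F4/A4 M3 -> G3/G4 P8 similar
  -> R7 @ bar 1 tick 0 v(1,): F4->G3 leap 10st
  -> R4 @ bar 2 tick 0 v(0, 2): C3/B3 M7 untreated
  -> R2 @ bar 3 tick 0 v(0, 2): C3/B3 M7 -> E3/E4 P8 similar
  -> R1 @ bar 4 tick 0 v(0, 2): E3/E4 P8 -> D3/D4 P8 similar
  -> R4 @ bar 4 tick 0 v(0, 1): D3/E3 M2 untreated
  -> R1 @ bar 5 tick 0 v(0, 2): D3/D4 P8 -> B2/B3 P8 similar
  -> R1 @ bar 6 tick 0 v(0, 2): B2/B3 P8 -> E3/E4 P8 similar
  -> R8 @ bar 6 tick 0 v(0, 2): penult P8 not 3rd/6th
  -> R2 @ bar 7 tick 0 v(0, 1): E3/C4 m6 -> F3/F4 P8 similar
  -> R6 @ bar 7 tick 3 v(0, 2): closes on M3

(0, 0, R5, (0, 2))
(1, 0, R2, (1, 2))
(1, 0, R7, (1,))
(2, 0, R4, (0, 2))
(3, 0, R2, (0, 2))
(4, 0, R1, (0, 2))
(4, 0, R4, (0, 1))
(5, 0, R1, (0, 2))
(6, 0, R1, (0, 2))
(6, 0, R8, (0, 2))
(7, 0, R2, (0, 1))
(7, 3, R6, (0, 2))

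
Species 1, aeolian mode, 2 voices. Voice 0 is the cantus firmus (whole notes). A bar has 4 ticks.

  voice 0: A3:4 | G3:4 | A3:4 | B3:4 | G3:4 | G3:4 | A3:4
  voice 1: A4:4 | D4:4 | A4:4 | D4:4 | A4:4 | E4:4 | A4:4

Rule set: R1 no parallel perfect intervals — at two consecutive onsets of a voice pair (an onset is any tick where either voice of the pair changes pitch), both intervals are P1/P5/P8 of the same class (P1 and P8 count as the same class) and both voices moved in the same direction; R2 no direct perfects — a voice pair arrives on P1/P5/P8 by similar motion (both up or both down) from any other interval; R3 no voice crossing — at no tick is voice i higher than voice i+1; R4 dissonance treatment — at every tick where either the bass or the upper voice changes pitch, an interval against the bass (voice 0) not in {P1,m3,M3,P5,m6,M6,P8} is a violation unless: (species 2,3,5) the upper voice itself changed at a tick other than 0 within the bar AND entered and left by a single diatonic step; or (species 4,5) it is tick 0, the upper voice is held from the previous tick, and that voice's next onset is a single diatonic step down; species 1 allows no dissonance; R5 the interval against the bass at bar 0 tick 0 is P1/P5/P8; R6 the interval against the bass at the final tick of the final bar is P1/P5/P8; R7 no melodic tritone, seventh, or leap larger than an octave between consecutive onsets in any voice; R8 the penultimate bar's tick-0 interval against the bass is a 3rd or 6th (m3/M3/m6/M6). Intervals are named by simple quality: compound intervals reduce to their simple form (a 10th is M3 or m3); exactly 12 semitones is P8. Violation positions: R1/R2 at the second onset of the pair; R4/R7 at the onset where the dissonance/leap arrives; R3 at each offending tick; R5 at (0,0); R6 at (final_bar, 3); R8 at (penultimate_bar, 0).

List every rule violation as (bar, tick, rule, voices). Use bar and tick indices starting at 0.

(1, 0, R2, (0, 1))
(2, 0, R2, (0, 1))
(4, 0, R4, (0, 1))
(6, 0, R2, (0, 1))

bar 0: v0=A3 v1=A4 downbeat P8
bar 1: v0=G3 v1=D4 downbeat P5
bar 2: v0=A3 v1=A4 downbeat P8
bar 3: v0=B3 v1=D4 downbeat m3
bar 4: v0=G3 v1=A4 downbeat M2
bar 5: v0=G3 v1=E4 downbeat M6
bar 6: v0=A3 v1=A4 downbeat P8
  -> R2 @ bar 1 tick 0 v(0, 1): A3/A4 P8 -> G3/D4 P5 similar
  -> R2 @ bar 2 tick 0 v(0, 1): G3/D4 P5 -> A3/A4 P8 similar
  -> R4 @ bar 4 tick 0 v(0, 1): G3/A4 M2 untreated
  -> R2 @ bar 6 tick 0 v(0, 1): G3/E4 M6 -> A3/A4 P8 similar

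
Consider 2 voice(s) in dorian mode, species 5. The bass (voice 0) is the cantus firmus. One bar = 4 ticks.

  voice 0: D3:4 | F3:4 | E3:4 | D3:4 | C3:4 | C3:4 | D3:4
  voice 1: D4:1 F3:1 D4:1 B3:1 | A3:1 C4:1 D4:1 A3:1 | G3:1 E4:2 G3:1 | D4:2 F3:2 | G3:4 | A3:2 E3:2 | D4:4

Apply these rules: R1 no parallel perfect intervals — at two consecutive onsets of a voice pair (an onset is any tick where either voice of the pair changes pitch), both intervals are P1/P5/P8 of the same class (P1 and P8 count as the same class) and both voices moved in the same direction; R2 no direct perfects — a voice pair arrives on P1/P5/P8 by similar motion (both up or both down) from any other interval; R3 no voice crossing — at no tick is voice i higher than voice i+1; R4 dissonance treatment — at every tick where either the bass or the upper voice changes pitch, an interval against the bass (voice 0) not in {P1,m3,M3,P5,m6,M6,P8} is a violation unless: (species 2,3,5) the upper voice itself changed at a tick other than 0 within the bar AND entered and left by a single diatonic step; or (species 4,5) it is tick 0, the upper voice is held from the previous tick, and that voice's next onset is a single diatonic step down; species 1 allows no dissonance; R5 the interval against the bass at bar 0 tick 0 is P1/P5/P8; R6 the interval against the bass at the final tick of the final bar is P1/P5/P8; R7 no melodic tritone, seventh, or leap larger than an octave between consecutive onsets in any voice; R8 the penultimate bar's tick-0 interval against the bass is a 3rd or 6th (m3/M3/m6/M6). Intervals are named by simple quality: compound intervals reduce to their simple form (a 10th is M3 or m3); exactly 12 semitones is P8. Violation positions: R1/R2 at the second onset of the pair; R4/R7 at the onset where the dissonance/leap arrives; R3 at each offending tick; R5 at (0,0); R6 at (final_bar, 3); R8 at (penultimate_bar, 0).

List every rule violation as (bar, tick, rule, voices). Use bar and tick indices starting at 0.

bar 0: v0=D3 v1=D4 downbeat P8
bar 1: v0=F3 v1=A3 downbeat M3
bar 2: v0=E3 v1=G3 downbeat m3
bar 3: v0=D3 v1=D4 downbeat P8
bar 4: v0=C3 v1=G3 downbeat P5
bar 5: v0=C3 v1=A3 downbeat M6
bar 6: v0=D3 v1=D4 downbeat P8
  -> R2 @ bar 6 tick 0 v(0, 1): C3/E3 M3 -> D3/D4 P8 similar
  -> R7 @ bar 6 tick 0 v(1,): E3->D4 leap 10st

(6, 0, R2, (0, 1))
(6, 0, R7, (1,))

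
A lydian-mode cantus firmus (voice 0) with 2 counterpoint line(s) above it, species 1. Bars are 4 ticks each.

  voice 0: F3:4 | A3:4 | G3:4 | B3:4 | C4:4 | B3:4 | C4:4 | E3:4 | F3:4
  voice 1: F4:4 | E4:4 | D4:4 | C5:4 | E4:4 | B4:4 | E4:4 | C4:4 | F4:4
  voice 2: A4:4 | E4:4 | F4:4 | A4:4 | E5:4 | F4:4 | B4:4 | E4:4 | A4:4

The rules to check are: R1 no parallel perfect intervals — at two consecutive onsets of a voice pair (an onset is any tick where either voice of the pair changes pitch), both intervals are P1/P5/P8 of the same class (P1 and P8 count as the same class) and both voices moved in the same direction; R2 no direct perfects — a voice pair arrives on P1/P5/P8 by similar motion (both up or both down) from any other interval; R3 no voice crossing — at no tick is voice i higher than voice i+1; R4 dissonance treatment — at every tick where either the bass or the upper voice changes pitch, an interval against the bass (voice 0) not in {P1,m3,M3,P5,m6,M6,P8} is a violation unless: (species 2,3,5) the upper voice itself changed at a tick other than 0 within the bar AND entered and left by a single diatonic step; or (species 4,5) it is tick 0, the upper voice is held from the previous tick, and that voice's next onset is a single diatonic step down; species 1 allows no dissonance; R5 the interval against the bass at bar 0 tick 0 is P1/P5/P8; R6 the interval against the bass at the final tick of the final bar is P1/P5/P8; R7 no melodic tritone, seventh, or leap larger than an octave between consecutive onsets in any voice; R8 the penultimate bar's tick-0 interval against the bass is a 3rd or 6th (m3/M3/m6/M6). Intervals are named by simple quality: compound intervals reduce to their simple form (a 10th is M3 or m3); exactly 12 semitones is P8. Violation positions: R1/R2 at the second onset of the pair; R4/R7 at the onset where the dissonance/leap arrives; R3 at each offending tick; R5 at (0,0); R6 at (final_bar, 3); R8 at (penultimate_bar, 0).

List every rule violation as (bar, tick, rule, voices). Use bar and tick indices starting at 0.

(0, 0, R5, (0, 2))
(1, 0, R2, (1, 2))
(2, 0, R1, (0, 1))
(2, 0, R4, (0, 2))
(3, 0, R3, (1, 2))
(3, 0, R4, (0, 1))
(3, 0, R4, (0, 2))
(3, 0, R7, (1,))
(3, 1, R3, (1, 2))
(3, 2, R3, (1, 2))
(3, 3, R3, (1, 2))
(5, 0, R3, (1, 2))
(5, 0, R4, (0, 2))
(5, 0, R7, (2,))
(5, 1, R3, (1, 2))
(5, 2, R3, (1, 2))
(5, 3, R3, (1, 2))
(6, 0, R4, (0, 2))
(6, 0, R7, (2,))
(7, 0, R2, (0, 2))
(7, 0, R8, (0, 2))
(8, 0, R2, (0, 1))
(8, 3, R6, (0, 2))

bar 0: v0=F3 v1=F4 v2=A4 downbeat M3
bar 1: v0=A3 v1=E4 v2=E4 downbeat P5
bar 2: v0=G3 v1=D4 v2=F4 downbeat m7
bar 3: v0=B3 v1=C5 v2=A4 downbeat m7
bar 4: v0=C4 v1=E4 v2=E5 downbeat M3
bar 5: v0=B3 v1=B4 v2=F4 downbeat TT
bar 6: v0=C4 v1=E4 v2=B4 downbeat M7
bar 7: v0=E3 v1=C4 v2=E4 downbeat P8
bar 8: v0=F3 v1=F4 v2=A4 downbeat M3
  -> R5 @ bar 0 tick 0 v(0, 2): opens on M3
  -> R2 @ bar 1 tick 0 v(1, 2): F4/A4 M3 -> E4/E4 P1 similar
  -> R1 @ bar 2 tick 0 v(0, 1): A3/E4 P5 -> G3/D4 P5 similar
  -> R4 @ bar 2 tick 0 v(0, 2): G3/F4 m7 untreated
  -> R3 @ bar 3 tick 0 v(1, 2): C5 above A4
  -> R4 @ bar 3 tick 0 v(0, 1): B3/C5 m2 untreated
  -> R4 @ bar 3 tick 0 v(0, 2): B3/A4 m7 untreated
  -> R7 @ bar 3 tick 0 v(1,): D4->C5 leap 10st
  -> R3 @ bar 3 tick 1 v(1, 2): C5 above A4
  -> R3 @ bar 3 tick 2 v(1, 2): C5 above A4
  -> R3 @ bar 3 tick 3 v(1, 2): C5 above A4
  -> R3 @ bar 5 tick 0 v(1, 2): B4 above F4
  -> R4 @ bar 5 tick 0 v(0, 2): B3/F4 TT untreated
  -> R7 @ bar 5 tick 0 v(2,): E5->F4 leap 11st
  -> R3 @ bar 5 tick 1 v(1, 2): B4 above F4
  -> R3 @ bar 5 tick 2 v(1, 2): B4 above F4
  -> R3 @ bar 5 tick 3 v(1, 2): B4 above F4
  -> R4 @ bar 6 tick 0 v(0, 2): C4/B4 M7 untreated
  -> R7 @ bar 6 tick 0 v(2,): F4->B4 leap 6st
  -> R2 @ bar 7 tick 0 v(0, 2): C4/B4 M7 -> E3/E4 P8 similar
  -> R8 @ bar 7 tick 0 v(0, 2): penult P8 not 3rd/6th
  -> R2 @ bar 8 tick 0 v(0, 1): E3/C4 m6 -> F3/F4 P8 similar
  -> R6 @ bar 8 tick 3 v(0, 2): closes on M3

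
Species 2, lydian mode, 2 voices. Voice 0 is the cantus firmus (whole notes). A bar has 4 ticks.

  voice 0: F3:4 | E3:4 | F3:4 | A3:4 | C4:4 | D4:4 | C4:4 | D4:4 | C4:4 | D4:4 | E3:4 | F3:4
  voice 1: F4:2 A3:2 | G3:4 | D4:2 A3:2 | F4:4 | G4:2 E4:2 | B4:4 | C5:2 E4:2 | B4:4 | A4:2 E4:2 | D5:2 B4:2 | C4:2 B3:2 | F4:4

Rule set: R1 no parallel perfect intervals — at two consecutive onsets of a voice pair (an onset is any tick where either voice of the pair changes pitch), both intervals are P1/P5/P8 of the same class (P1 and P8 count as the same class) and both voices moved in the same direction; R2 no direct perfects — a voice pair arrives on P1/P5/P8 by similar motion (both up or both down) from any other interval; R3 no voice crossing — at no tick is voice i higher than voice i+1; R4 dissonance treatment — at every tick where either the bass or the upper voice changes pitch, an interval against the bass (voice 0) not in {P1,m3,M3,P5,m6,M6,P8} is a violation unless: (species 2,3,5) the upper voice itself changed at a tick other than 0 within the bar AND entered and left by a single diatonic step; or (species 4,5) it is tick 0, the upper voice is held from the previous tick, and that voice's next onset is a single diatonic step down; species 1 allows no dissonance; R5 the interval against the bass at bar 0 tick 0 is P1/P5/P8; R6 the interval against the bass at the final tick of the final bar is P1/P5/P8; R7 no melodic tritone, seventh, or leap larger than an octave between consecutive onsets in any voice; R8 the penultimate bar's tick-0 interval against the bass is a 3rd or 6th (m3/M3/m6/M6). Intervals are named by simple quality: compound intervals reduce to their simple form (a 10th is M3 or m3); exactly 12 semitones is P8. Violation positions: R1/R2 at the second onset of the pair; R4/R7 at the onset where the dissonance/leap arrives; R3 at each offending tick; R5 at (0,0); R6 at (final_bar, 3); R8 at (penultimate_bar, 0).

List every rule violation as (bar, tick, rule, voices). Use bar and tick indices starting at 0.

bar 0: v0=F3 v1=F4 downbeat P8
bar 1: v0=E3 v1=G3 downbeat m3
bar 2: v0=F3 v1=D4 downbeat M6
bar 3: v0=A3 v1=F4 downbeat m6
bar 4: v0=C4 v1=G4 downbeat P5
bar 5: v0=D4 v1=B4 downbeat M6
bar 6: v0=C4 v1=C5 downbeat P8
bar 7: v0=D4 v1=B4 downbeat M6
bar 8: v0=C4 v1=A4 downbeat M6
bar 9: v0=D4 v1=D5 downbeat P8
bar 10: v0=E3 v1=C4 downbeat m6
bar 11: v0=F3 v1=F4 downbeat P8
  -> R2 @ bar 4 tick 0 v(0, 1): A3/F4 m6 -> C4/G4 P5 similar
  -> R2 @ bar 9 tick 0 v(0, 1): C4/E4 M3 -> D4/D5 P8 similar
  -> R7 @ bar 9 tick 0 v(1,): E4->D5 leap 10st
  -> R7 @ bar 10 tick 0 v(0,): D4->E3 leap 10st
  -> R7 @ bar 10 tick 0 v(1,): B4->C4 leap 11st
  -> R2 @ bar 11 tick 0 v(0, 1): E3/B3 P5 -> F3/F4 P8 similar
  -> R7 @ bar 11 tick 0 v(1,): B3->F4 leap 6st

(4, 0, R2, (0, 1))
(9, 0, R2, (0, 1))
(9, 0, R7, (1,))
(10, 0, R7, (0,))
(10, 0, R7, (1,))
(11, 0, R2, (0, 1))
(11, 0, R7, (1,))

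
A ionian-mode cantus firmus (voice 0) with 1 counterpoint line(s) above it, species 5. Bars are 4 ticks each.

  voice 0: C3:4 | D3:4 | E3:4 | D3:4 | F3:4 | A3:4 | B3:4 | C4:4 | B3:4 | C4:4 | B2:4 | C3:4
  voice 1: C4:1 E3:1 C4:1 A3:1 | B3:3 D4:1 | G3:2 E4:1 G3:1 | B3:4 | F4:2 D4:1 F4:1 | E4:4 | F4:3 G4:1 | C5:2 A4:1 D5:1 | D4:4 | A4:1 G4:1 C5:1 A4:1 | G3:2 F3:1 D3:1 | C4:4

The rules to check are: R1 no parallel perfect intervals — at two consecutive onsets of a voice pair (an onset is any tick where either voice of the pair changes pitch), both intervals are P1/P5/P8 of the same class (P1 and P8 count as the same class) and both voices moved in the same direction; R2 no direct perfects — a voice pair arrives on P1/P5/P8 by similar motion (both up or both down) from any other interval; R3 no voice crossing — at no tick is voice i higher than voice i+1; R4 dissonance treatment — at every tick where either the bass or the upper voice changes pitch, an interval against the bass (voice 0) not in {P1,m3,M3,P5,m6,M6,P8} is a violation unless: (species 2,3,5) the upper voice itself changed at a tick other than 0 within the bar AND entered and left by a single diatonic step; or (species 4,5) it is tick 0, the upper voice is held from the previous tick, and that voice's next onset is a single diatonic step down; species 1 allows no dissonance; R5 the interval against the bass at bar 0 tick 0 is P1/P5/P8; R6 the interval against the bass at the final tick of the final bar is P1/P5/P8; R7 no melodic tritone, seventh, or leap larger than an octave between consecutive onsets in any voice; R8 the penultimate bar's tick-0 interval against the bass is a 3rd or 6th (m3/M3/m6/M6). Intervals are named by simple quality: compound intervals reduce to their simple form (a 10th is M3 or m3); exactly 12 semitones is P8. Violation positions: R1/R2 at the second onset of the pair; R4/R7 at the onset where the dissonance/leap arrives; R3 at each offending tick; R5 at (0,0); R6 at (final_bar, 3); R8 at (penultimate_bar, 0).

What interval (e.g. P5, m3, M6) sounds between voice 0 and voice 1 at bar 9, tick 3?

voice 0=C4 voice 1=A4 -> M6

M6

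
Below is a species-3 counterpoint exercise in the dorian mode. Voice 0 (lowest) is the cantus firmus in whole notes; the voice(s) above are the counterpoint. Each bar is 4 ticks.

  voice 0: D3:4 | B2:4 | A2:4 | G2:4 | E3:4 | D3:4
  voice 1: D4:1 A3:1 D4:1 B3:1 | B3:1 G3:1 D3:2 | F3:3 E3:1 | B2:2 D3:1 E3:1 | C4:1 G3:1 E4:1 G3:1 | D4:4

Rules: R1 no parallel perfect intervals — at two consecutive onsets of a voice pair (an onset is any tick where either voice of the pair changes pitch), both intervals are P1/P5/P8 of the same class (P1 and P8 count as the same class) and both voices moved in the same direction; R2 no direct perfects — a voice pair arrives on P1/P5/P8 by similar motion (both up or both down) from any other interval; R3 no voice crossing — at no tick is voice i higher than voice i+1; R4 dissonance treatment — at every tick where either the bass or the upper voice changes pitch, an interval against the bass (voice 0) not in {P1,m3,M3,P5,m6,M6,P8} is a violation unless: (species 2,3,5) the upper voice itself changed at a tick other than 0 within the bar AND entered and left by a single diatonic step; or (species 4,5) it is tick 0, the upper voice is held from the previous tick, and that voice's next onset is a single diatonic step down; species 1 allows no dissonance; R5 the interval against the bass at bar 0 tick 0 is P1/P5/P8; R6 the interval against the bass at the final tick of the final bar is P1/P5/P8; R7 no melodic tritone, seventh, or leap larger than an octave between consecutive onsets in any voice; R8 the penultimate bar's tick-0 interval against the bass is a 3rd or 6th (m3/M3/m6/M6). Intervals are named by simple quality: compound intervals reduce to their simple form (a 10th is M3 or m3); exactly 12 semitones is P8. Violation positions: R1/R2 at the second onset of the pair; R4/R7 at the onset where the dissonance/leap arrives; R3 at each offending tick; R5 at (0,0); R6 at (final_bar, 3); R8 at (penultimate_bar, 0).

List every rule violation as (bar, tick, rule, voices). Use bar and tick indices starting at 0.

bar 0: v0=D3 v1=D4 downbeat P8
bar 1: v0=B2 v1=B3 downbeat P8
bar 2: v0=A2 v1=F3 downbeat m6
bar 3: v0=G2 v1=B2 downbeat M3
bar 4: v0=E3 v1=C4 downbeat m6
bar 5: v0=D3 v1=D4 downbeat P8

No violations across 6 bars (D3..D3 vs D4..D4).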